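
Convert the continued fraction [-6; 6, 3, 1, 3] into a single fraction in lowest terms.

-549/94

Start with 3.
1 + 1/(3/1) = 1 + 1/3 = 4/3
3 + 1/(4/3) = 3 + 3/4 = 15/4
6 + 1/(15/4) = 6 + 4/15 = 94/15
-6 + 1/(94/15) = -6 + 15/94 = -549/94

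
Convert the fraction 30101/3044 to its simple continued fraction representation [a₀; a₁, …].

30101 ÷ 3044 → quotient 9, remainder 2705
3044 ÷ 2705 → quotient 1, remainder 339
2705 ÷ 339 → quotient 7, remainder 332
339 ÷ 332 → quotient 1, remainder 7
332 ÷ 7 → quotient 47, remainder 3
7 ÷ 3 → quotient 2, remainder 1
3 ÷ 1 → quotient 3, remainder 0

[9; 1, 7, 1, 47, 2, 3]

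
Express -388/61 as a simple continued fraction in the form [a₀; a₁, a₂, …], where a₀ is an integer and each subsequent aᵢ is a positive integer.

-388 = -7·61 + 39, so a_0 = -7
61 = 1·39 + 22, so a_1 = 1
39 = 1·22 + 17, so a_2 = 1
22 = 1·17 + 5, so a_3 = 1
17 = 3·5 + 2, so a_4 = 3
5 = 2·2 + 1, so a_5 = 2
2 = 2·1 + 0, so a_6 = 2

[-7; 1, 1, 1, 3, 2, 2]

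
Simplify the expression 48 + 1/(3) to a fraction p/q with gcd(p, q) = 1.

Work from the innermost term outward:
Start with 3.
48 + 1/(3/1) = 48 + 1/3 = 145/3

145/3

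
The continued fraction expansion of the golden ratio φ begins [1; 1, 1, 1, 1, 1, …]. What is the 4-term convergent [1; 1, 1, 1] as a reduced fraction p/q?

Work from the innermost term outward:
Start with 1.
1 + 1/(1/1) = 1 + 1/1 = 2/1
1 + 1/(2/1) = 1 + 1/2 = 3/2
1 + 1/(3/2) = 1 + 2/3 = 5/3

5/3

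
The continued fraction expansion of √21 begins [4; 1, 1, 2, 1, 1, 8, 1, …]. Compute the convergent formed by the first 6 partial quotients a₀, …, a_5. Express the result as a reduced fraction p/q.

Starting at the tail and folding back:
Start with 1.
1 + 1/(1/1) = 1 + 1/1 = 2/1
2 + 1/(2/1) = 2 + 1/2 = 5/2
1 + 1/(5/2) = 1 + 2/5 = 7/5
1 + 1/(7/5) = 1 + 5/7 = 12/7
4 + 1/(12/7) = 4 + 7/12 = 55/12

55/12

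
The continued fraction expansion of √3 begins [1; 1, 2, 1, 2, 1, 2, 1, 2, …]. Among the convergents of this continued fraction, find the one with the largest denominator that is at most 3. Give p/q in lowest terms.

List convergents until the denominator exceeds the bound:
a_0 = 1: 1/1  (≤ bound)
a_1 = 1: 2/1  (≤ bound)
a_2 = 2: 5/3  (≤ bound)
a_3 = 1: 7/4  (> 3, stop)

5/3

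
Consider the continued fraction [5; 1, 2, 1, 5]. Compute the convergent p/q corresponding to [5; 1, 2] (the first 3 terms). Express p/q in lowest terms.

Build up convergents one term at a time:
a_0 = 5: 5/1
a_1 = 1: 6/1
a_2 = 2: 17/3

17/3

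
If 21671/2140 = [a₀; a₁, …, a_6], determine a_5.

21671 ÷ 2140 → quotient 10, remainder 271
2140 ÷ 271 → quotient 7, remainder 243
271 ÷ 243 → quotient 1, remainder 28
243 ÷ 28 → quotient 8, remainder 19
28 ÷ 19 → quotient 1, remainder 9
19 ÷ 9 → quotient 2, remainder 1

2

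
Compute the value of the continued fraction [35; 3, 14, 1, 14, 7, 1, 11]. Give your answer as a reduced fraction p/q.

Start with 11.
1 + 1/(11/1) = 1 + 1/11 = 12/11
7 + 1/(12/11) = 7 + 11/12 = 95/12
14 + 1/(95/12) = 14 + 12/95 = 1342/95
1 + 1/(1342/95) = 1 + 95/1342 = 1437/1342
14 + 1/(1437/1342) = 14 + 1342/1437 = 21460/1437
3 + 1/(21460/1437) = 3 + 1437/21460 = 65817/21460
35 + 1/(65817/21460) = 35 + 21460/65817 = 2325055/65817

2325055/65817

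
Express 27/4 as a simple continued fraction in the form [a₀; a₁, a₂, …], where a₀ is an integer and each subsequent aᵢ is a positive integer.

[6; 1, 3]

27 = 6·4 + 3, so a_0 = 6
4 = 1·3 + 1, so a_1 = 1
3 = 3·1 + 0, so a_2 = 3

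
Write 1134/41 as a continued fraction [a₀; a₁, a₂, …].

[27; 1, 1, 1, 13]

Apply division with remainder until the remainder is 0:
⌊1134/41⌋ = 27, remainder 27
⌊41/27⌋ = 1, remainder 14
⌊27/14⌋ = 1, remainder 13
⌊14/13⌋ = 1, remainder 1
⌊13/1⌋ = 13, remainder 0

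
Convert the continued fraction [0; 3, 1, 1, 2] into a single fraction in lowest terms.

a_0 = 0: 0/1
a_1 = 3: 1/3
a_2 = 1: 1/4
a_3 = 1: 2/7
a_4 = 2: 5/18

5/18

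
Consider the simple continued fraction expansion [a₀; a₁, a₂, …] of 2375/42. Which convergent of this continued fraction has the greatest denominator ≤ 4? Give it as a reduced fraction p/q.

a_0 = 56: 56/1  (≤ bound)
a_1 = 1: 57/1  (≤ bound)
a_2 = 1: 113/2  (≤ bound)
a_3 = 4: 509/9  (> 4, stop)

113/2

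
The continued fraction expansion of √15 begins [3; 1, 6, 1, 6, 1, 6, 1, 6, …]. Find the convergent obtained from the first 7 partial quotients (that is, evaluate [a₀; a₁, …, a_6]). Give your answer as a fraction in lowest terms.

1677/433

Start with 6.
1 + 1/(6/1) = 1 + 1/6 = 7/6
6 + 1/(7/6) = 6 + 6/7 = 48/7
1 + 1/(48/7) = 1 + 7/48 = 55/48
6 + 1/(55/48) = 6 + 48/55 = 378/55
1 + 1/(378/55) = 1 + 55/378 = 433/378
3 + 1/(433/378) = 3 + 378/433 = 1677/433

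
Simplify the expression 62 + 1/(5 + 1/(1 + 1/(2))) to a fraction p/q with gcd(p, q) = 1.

Build up convergents one term at a time:
a_0 = 62: 62/1
a_1 = 5: 311/5
a_2 = 1: 373/6
a_3 = 2: 1057/17

1057/17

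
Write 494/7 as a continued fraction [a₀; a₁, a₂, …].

⌊494/7⌋ = 70, remainder 4
⌊7/4⌋ = 1, remainder 3
⌊4/3⌋ = 1, remainder 1
⌊3/1⌋ = 3, remainder 0

[70; 1, 1, 3]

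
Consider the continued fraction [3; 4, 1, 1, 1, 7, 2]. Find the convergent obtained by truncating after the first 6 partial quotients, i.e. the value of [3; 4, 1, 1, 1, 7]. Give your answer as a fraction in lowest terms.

344/107

a_0 = 3: 3/1
a_1 = 4: 13/4
a_2 = 1: 16/5
a_3 = 1: 29/9
a_4 = 1: 45/14
a_5 = 7: 344/107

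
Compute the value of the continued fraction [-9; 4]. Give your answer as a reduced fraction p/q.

a_0 = -9: -9/1
a_1 = 4: -35/4

-35/4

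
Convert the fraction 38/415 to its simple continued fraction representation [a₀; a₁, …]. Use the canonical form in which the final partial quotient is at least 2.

[0; 10, 1, 11, 1, 2]

Repeatedly divide and take the remainder:
38 = 0·415 + 38, so a_0 = 0
415 = 10·38 + 35, so a_1 = 10
38 = 1·35 + 3, so a_2 = 1
35 = 11·3 + 2, so a_3 = 11
3 = 1·2 + 1, so a_4 = 1
2 = 2·1 + 0, so a_5 = 2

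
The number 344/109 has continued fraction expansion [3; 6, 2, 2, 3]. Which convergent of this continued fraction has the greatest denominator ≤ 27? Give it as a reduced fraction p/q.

a_0 = 3: 3/1  (≤ bound)
a_1 = 6: 19/6  (≤ bound)
a_2 = 2: 41/13  (≤ bound)
a_3 = 2: 101/32  (> 27, stop)

41/13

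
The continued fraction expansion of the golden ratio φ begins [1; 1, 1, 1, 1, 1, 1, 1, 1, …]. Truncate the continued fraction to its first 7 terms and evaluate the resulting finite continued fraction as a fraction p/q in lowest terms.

Starting at the tail and folding back:
Start with 1.
1 + 1/(1/1) = 1 + 1/1 = 2/1
1 + 1/(2/1) = 1 + 1/2 = 3/2
1 + 1/(3/2) = 1 + 2/3 = 5/3
1 + 1/(5/3) = 1 + 3/5 = 8/5
1 + 1/(8/5) = 1 + 5/8 = 13/8
1 + 1/(13/8) = 1 + 8/13 = 21/13

21/13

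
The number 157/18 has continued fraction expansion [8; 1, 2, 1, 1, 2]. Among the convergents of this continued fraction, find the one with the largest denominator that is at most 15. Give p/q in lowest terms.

61/7

a_0 = 8: 8/1  (≤ bound)
a_1 = 1: 9/1  (≤ bound)
a_2 = 2: 26/3  (≤ bound)
a_3 = 1: 35/4  (≤ bound)
a_4 = 1: 61/7  (≤ bound)
a_5 = 2: 157/18  (> 15, stop)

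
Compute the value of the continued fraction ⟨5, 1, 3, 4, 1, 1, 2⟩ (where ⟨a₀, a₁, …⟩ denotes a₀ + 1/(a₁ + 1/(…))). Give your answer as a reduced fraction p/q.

Starting at the tail and folding back:
Start with 2.
1 + 1/(2/1) = 1 + 1/2 = 3/2
1 + 1/(3/2) = 1 + 2/3 = 5/3
4 + 1/(5/3) = 4 + 3/5 = 23/5
3 + 1/(23/5) = 3 + 5/23 = 74/23
1 + 1/(74/23) = 1 + 23/74 = 97/74
5 + 1/(97/74) = 5 + 74/97 = 559/97

559/97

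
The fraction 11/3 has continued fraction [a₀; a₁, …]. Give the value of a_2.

2

⌊11/3⌋ = 3, remainder 2
⌊3/2⌋ = 1, remainder 1
⌊2/1⌋ = 2, remainder 0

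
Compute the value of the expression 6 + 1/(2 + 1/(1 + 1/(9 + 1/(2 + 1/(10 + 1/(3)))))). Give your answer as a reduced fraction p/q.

12549/1978

Start with 3.
10 + 1/(3/1) = 10 + 1/3 = 31/3
2 + 1/(31/3) = 2 + 3/31 = 65/31
9 + 1/(65/31) = 9 + 31/65 = 616/65
1 + 1/(616/65) = 1 + 65/616 = 681/616
2 + 1/(681/616) = 2 + 616/681 = 1978/681
6 + 1/(1978/681) = 6 + 681/1978 = 12549/1978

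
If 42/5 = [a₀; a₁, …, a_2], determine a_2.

42 ÷ 5 → quotient 8, remainder 2
5 ÷ 2 → quotient 2, remainder 1
2 ÷ 1 → quotient 2, remainder 0

2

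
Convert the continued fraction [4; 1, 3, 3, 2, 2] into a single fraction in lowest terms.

Work from the innermost term outward:
Start with 2.
2 + 1/(2/1) = 2 + 1/2 = 5/2
3 + 1/(5/2) = 3 + 2/5 = 17/5
3 + 1/(17/5) = 3 + 5/17 = 56/17
1 + 1/(56/17) = 1 + 17/56 = 73/56
4 + 1/(73/56) = 4 + 56/73 = 348/73

348/73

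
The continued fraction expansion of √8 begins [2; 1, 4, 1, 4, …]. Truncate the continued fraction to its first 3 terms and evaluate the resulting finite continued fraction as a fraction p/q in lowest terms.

14/5

Collapse the nested fraction from the inside out:
Start with 4.
1 + 1/(4/1) = 1 + 1/4 = 5/4
2 + 1/(5/4) = 2 + 4/5 = 14/5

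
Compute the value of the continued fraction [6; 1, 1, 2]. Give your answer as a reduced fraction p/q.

Start with 2.
1 + 1/(2/1) = 1 + 1/2 = 3/2
1 + 1/(3/2) = 1 + 2/3 = 5/3
6 + 1/(5/3) = 6 + 3/5 = 33/5

33/5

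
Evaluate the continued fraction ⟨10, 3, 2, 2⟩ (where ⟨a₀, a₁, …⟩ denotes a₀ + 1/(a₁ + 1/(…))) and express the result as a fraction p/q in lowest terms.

175/17

Start with 2.
2 + 1/(2/1) = 2 + 1/2 = 5/2
3 + 1/(5/2) = 3 + 2/5 = 17/5
10 + 1/(17/5) = 10 + 5/17 = 175/17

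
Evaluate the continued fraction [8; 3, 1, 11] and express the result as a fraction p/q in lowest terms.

Collapse the nested fraction from the inside out:
Start with 11.
1 + 1/(11/1) = 1 + 1/11 = 12/11
3 + 1/(12/11) = 3 + 11/12 = 47/12
8 + 1/(47/12) = 8 + 12/47 = 388/47

388/47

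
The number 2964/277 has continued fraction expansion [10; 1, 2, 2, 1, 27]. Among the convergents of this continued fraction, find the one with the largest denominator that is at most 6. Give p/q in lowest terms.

32/3

a_0 = 10: 10/1  (≤ bound)
a_1 = 1: 11/1  (≤ bound)
a_2 = 2: 32/3  (≤ bound)
a_3 = 2: 75/7  (> 6, stop)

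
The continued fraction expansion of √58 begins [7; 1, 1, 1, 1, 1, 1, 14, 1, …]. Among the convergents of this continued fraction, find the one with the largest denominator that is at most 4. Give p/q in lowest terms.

List convergents until the denominator exceeds the bound:
a_0 = 7: 7/1  (≤ bound)
a_1 = 1: 8/1  (≤ bound)
a_2 = 1: 15/2  (≤ bound)
a_3 = 1: 23/3  (≤ bound)
a_4 = 1: 38/5  (> 4, stop)

23/3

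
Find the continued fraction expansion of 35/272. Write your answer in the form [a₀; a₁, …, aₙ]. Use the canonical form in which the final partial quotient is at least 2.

⌊35/272⌋ = 0, remainder 35
⌊272/35⌋ = 7, remainder 27
⌊35/27⌋ = 1, remainder 8
⌊27/8⌋ = 3, remainder 3
⌊8/3⌋ = 2, remainder 2
⌊3/2⌋ = 1, remainder 1
⌊2/1⌋ = 2, remainder 0

[0; 7, 1, 3, 2, 1, 2]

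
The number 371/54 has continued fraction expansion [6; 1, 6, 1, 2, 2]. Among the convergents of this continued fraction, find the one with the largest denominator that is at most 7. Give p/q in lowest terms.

48/7

List convergents until the denominator exceeds the bound:
a_0 = 6: 6/1  (≤ bound)
a_1 = 1: 7/1  (≤ bound)
a_2 = 6: 48/7  (≤ bound)
a_3 = 1: 55/8  (> 7, stop)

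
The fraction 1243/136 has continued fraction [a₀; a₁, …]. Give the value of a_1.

1243 = 9·136 + 19, so a_0 = 9
136 = 7·19 + 3, so a_1 = 7

7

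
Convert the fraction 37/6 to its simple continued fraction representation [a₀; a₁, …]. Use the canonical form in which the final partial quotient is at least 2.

[6; 6]

Apply division with remainder until the remainder is 0:
37 ÷ 6 → quotient 6, remainder 1
6 ÷ 1 → quotient 6, remainder 0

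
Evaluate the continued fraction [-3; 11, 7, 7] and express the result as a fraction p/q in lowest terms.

Start with 7.
7 + 1/(7/1) = 7 + 1/7 = 50/7
11 + 1/(50/7) = 11 + 7/50 = 557/50
-3 + 1/(557/50) = -3 + 50/557 = -1621/557

-1621/557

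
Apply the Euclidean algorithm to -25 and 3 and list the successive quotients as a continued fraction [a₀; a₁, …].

-25 ÷ 3 → quotient -9, remainder 2
3 ÷ 2 → quotient 1, remainder 1
2 ÷ 1 → quotient 2, remainder 0

[-9; 1, 2]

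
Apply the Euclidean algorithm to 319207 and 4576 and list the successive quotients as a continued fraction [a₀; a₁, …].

319207 = 69·4576 + 3463, so a_0 = 69
4576 = 1·3463 + 1113, so a_1 = 1
3463 = 3·1113 + 124, so a_2 = 3
1113 = 8·124 + 121, so a_3 = 8
124 = 1·121 + 3, so a_4 = 1
121 = 40·3 + 1, so a_5 = 40
3 = 3·1 + 0, so a_6 = 3

[69; 1, 3, 8, 1, 40, 3]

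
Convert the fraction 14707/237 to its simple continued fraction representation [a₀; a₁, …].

[62; 18, 4, 3]

⌊14707/237⌋ = 62, remainder 13
⌊237/13⌋ = 18, remainder 3
⌊13/3⌋ = 4, remainder 1
⌊3/1⌋ = 3, remainder 0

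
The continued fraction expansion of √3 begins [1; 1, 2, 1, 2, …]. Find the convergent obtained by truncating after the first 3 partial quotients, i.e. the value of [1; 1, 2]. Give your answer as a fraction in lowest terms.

a_0 = 1: 1/1
a_1 = 1: 2/1
a_2 = 2: 5/3

5/3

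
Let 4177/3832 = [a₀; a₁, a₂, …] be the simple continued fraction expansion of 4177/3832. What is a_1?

11

Run the Euclidean algorithm, recording each quotient:
4177 ÷ 3832 → quotient 1, remainder 345
3832 ÷ 345 → quotient 11, remainder 37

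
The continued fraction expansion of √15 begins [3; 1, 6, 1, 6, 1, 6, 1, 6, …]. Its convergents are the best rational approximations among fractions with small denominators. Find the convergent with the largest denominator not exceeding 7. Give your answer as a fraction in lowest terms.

27/7

a_0 = 3: 3/1  (≤ bound)
a_1 = 1: 4/1  (≤ bound)
a_2 = 6: 27/7  (≤ bound)
a_3 = 1: 31/8  (> 7, stop)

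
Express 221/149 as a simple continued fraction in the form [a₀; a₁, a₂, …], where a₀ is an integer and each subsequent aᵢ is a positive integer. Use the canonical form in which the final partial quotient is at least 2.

221 ÷ 149 → quotient 1, remainder 72
149 ÷ 72 → quotient 2, remainder 5
72 ÷ 5 → quotient 14, remainder 2
5 ÷ 2 → quotient 2, remainder 1
2 ÷ 1 → quotient 2, remainder 0

[1; 2, 14, 2, 2]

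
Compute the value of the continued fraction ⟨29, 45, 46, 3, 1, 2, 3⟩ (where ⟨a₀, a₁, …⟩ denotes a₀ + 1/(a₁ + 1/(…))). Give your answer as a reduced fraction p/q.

2236945/77077

Start with 3.
2 + 1/(3/1) = 2 + 1/3 = 7/3
1 + 1/(7/3) = 1 + 3/7 = 10/7
3 + 1/(10/7) = 3 + 7/10 = 37/10
46 + 1/(37/10) = 46 + 10/37 = 1712/37
45 + 1/(1712/37) = 45 + 37/1712 = 77077/1712
29 + 1/(77077/1712) = 29 + 1712/77077 = 2236945/77077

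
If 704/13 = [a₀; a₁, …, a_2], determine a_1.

704 ÷ 13 → quotient 54, remainder 2
13 ÷ 2 → quotient 6, remainder 1

6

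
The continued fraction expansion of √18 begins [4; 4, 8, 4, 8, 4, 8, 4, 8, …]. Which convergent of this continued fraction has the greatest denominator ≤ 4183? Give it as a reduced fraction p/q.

List convergents until the denominator exceeds the bound:
a_0 = 4: 4/1  (≤ bound)
a_1 = 4: 17/4  (≤ bound)
a_2 = 8: 140/33  (≤ bound)
a_3 = 4: 577/136  (≤ bound)
a_4 = 8: 4756/1121  (≤ bound)
a_5 = 4: 19601/4620  (> 4183, stop)

4756/1121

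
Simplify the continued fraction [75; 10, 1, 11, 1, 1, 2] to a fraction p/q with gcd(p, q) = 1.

51663/688

Start with 2.
1 + 1/(2/1) = 1 + 1/2 = 3/2
1 + 1/(3/2) = 1 + 2/3 = 5/3
11 + 1/(5/3) = 11 + 3/5 = 58/5
1 + 1/(58/5) = 1 + 5/58 = 63/58
10 + 1/(63/58) = 10 + 58/63 = 688/63
75 + 1/(688/63) = 75 + 63/688 = 51663/688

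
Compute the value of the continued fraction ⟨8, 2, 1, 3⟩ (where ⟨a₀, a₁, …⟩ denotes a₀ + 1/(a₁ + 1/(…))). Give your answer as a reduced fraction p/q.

92/11

Start with 3.
1 + 1/(3/1) = 1 + 1/3 = 4/3
2 + 1/(4/3) = 2 + 3/4 = 11/4
8 + 1/(11/4) = 8 + 4/11 = 92/11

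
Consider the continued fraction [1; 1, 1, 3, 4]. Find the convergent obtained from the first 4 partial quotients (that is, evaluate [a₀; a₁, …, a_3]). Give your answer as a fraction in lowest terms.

11/7

Start with 3.
1 + 1/(3/1) = 1 + 1/3 = 4/3
1 + 1/(4/3) = 1 + 3/4 = 7/4
1 + 1/(7/4) = 1 + 4/7 = 11/7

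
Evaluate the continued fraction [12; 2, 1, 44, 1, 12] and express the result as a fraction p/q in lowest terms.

21933/1778

Collapse the nested fraction from the inside out:
Start with 12.
1 + 1/(12/1) = 1 + 1/12 = 13/12
44 + 1/(13/12) = 44 + 12/13 = 584/13
1 + 1/(584/13) = 1 + 13/584 = 597/584
2 + 1/(597/584) = 2 + 584/597 = 1778/597
12 + 1/(1778/597) = 12 + 597/1778 = 21933/1778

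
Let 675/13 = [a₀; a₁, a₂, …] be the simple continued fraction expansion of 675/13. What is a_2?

12

Run the Euclidean algorithm, recording each quotient:
675 ÷ 13 → quotient 51, remainder 12
13 ÷ 12 → quotient 1, remainder 1
12 ÷ 1 → quotient 12, remainder 0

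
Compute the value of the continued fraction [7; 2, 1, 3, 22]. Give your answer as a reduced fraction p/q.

1804/245

Collapse the nested fraction from the inside out:
Start with 22.
3 + 1/(22/1) = 3 + 1/22 = 67/22
1 + 1/(67/22) = 1 + 22/67 = 89/67
2 + 1/(89/67) = 2 + 67/89 = 245/89
7 + 1/(245/89) = 7 + 89/245 = 1804/245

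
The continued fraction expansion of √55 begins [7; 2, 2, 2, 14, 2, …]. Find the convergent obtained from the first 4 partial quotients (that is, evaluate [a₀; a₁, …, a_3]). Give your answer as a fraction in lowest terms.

Start with 2.
2 + 1/(2/1) = 2 + 1/2 = 5/2
2 + 1/(5/2) = 2 + 2/5 = 12/5
7 + 1/(12/5) = 7 + 5/12 = 89/12

89/12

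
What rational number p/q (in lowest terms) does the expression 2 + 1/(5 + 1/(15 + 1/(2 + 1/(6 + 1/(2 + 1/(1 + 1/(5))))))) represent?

Start with 5.
1 + 1/(5/1) = 1 + 1/5 = 6/5
2 + 1/(6/5) = 2 + 5/6 = 17/6
6 + 1/(17/6) = 6 + 6/17 = 108/17
2 + 1/(108/17) = 2 + 17/108 = 233/108
15 + 1/(233/108) = 15 + 108/233 = 3603/233
5 + 1/(3603/233) = 5 + 233/3603 = 18248/3603
2 + 1/(18248/3603) = 2 + 3603/18248 = 40099/18248

40099/18248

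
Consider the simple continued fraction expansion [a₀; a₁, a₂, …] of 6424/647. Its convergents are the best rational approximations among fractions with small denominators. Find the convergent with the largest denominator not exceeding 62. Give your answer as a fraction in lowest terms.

139/14

a_0 = 9: 9/1  (≤ bound)
a_1 = 1: 10/1  (≤ bound)
a_2 = 13: 139/14  (≤ bound)
a_3 = 15: 2095/211  (> 62, stop)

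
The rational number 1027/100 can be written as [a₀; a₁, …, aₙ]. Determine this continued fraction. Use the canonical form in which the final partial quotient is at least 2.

[10; 3, 1, 2, 2, 1, 2]

1027 = 10·100 + 27, so a_0 = 10
100 = 3·27 + 19, so a_1 = 3
27 = 1·19 + 8, so a_2 = 1
19 = 2·8 + 3, so a_3 = 2
8 = 2·3 + 2, so a_4 = 2
3 = 1·2 + 1, so a_5 = 1
2 = 2·1 + 0, so a_6 = 2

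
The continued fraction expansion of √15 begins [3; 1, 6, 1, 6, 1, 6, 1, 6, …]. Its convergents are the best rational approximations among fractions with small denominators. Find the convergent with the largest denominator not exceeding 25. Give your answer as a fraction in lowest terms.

a_0 = 3: 3/1  (≤ bound)
a_1 = 1: 4/1  (≤ bound)
a_2 = 6: 27/7  (≤ bound)
a_3 = 1: 31/8  (≤ bound)
a_4 = 6: 213/55  (> 25, stop)

31/8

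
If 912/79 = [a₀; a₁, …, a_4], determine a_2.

Run the Euclidean algorithm, recording each quotient:
912 ÷ 79 → quotient 11, remainder 43
79 ÷ 43 → quotient 1, remainder 36
43 ÷ 36 → quotient 1, remainder 7

1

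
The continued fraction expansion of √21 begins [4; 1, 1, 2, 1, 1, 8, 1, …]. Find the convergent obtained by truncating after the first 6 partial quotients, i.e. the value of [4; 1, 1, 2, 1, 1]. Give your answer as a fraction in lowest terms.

a_0 = 4: 4/1
a_1 = 1: 5/1
a_2 = 1: 9/2
a_3 = 2: 23/5
a_4 = 1: 32/7
a_5 = 1: 55/12

55/12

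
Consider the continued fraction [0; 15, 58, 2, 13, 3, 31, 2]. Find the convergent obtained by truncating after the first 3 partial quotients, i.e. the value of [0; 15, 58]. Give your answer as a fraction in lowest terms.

58/871

Work from the innermost term outward:
Start with 58.
15 + 1/(58/1) = 15 + 1/58 = 871/58
0 + 1/(871/58) = 0 + 58/871 = 58/871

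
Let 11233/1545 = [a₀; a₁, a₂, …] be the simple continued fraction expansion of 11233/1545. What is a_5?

11233 ÷ 1545 → quotient 7, remainder 418
1545 ÷ 418 → quotient 3, remainder 291
418 ÷ 291 → quotient 1, remainder 127
291 ÷ 127 → quotient 2, remainder 37
127 ÷ 37 → quotient 3, remainder 16
37 ÷ 16 → quotient 2, remainder 5

2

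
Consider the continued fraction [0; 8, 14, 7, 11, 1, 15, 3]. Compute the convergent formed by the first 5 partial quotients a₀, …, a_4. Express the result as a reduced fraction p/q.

1103/8902

Start with 11.
7 + 1/(11/1) = 7 + 1/11 = 78/11
14 + 1/(78/11) = 14 + 11/78 = 1103/78
8 + 1/(1103/78) = 8 + 78/1103 = 8902/1103
0 + 1/(8902/1103) = 0 + 1103/8902 = 1103/8902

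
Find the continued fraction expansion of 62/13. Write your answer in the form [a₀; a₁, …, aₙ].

62 = 4·13 + 10, so a_0 = 4
13 = 1·10 + 3, so a_1 = 1
10 = 3·3 + 1, so a_2 = 3
3 = 3·1 + 0, so a_3 = 3

[4; 1, 3, 3]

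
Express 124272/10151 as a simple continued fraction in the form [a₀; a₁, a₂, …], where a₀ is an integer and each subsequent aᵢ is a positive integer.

Repeatedly divide and take the remainder:
⌊124272/10151⌋ = 12, remainder 2460
⌊10151/2460⌋ = 4, remainder 311
⌊2460/311⌋ = 7, remainder 283
⌊311/283⌋ = 1, remainder 28
⌊283/28⌋ = 10, remainder 3
⌊28/3⌋ = 9, remainder 1
⌊3/1⌋ = 3, remainder 0

[12; 4, 7, 1, 10, 9, 3]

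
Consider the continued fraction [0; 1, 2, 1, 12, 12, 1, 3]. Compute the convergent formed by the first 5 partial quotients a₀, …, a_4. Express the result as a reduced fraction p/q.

Collapse the nested fraction from the inside out:
Start with 12.
1 + 1/(12/1) = 1 + 1/12 = 13/12
2 + 1/(13/12) = 2 + 12/13 = 38/13
1 + 1/(38/13) = 1 + 13/38 = 51/38
0 + 1/(51/38) = 0 + 38/51 = 38/51

38/51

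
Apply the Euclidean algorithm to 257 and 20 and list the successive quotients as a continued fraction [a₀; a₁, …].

[12; 1, 5, 1, 2]

Run the Euclidean algorithm, recording each quotient:
⌊257/20⌋ = 12, remainder 17
⌊20/17⌋ = 1, remainder 3
⌊17/3⌋ = 5, remainder 2
⌊3/2⌋ = 1, remainder 1
⌊2/1⌋ = 2, remainder 0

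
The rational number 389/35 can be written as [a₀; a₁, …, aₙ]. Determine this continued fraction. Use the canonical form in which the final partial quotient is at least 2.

389 = 11·35 + 4, so a_0 = 11
35 = 8·4 + 3, so a_1 = 8
4 = 1·3 + 1, so a_2 = 1
3 = 3·1 + 0, so a_3 = 3

[11; 8, 1, 3]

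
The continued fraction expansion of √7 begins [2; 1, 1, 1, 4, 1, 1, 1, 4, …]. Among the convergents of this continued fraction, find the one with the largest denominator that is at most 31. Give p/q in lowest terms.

82/31

a_0 = 2: 2/1  (≤ bound)
a_1 = 1: 3/1  (≤ bound)
a_2 = 1: 5/2  (≤ bound)
a_3 = 1: 8/3  (≤ bound)
a_4 = 4: 37/14  (≤ bound)
a_5 = 1: 45/17  (≤ bound)
a_6 = 1: 82/31  (≤ bound)
a_7 = 1: 127/48  (> 31, stop)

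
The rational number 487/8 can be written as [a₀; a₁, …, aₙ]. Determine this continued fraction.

Repeatedly divide and take the remainder:
⌊487/8⌋ = 60, remainder 7
⌊8/7⌋ = 1, remainder 1
⌊7/1⌋ = 7, remainder 0

[60; 1, 7]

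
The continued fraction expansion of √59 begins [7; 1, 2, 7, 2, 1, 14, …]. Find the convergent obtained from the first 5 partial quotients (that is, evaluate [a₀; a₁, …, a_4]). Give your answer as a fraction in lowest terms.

361/47

Work from the innermost term outward:
Start with 2.
7 + 1/(2/1) = 7 + 1/2 = 15/2
2 + 1/(15/2) = 2 + 2/15 = 32/15
1 + 1/(32/15) = 1 + 15/32 = 47/32
7 + 1/(47/32) = 7 + 32/47 = 361/47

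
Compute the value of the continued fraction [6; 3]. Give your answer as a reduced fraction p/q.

19/3

a_0 = 6: 6/1
a_1 = 3: 19/3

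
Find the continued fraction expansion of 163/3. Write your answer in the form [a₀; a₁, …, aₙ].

[54; 3]

Apply division with remainder until the remainder is 0:
163 = 54·3 + 1, so a_0 = 54
3 = 3·1 + 0, so a_1 = 3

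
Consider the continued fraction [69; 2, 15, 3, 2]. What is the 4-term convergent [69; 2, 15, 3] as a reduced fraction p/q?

6601/95

Compute successive convergents:
a_0 = 69: 69/1
a_1 = 2: 139/2
a_2 = 15: 2154/31
a_3 = 3: 6601/95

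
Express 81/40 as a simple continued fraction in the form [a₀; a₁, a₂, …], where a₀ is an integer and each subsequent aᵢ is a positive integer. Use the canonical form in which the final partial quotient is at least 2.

[2; 40]

⌊81/40⌋ = 2, remainder 1
⌊40/1⌋ = 40, remainder 0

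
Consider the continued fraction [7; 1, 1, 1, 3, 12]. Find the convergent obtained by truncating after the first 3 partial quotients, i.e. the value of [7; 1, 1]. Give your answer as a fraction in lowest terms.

15/2

Build up convergents one term at a time:
a_0 = 7: 7/1
a_1 = 1: 8/1
a_2 = 1: 15/2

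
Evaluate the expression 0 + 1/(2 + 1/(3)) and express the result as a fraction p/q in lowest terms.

3/7

Work from the innermost term outward:
Start with 3.
2 + 1/(3/1) = 2 + 1/3 = 7/3
0 + 1/(7/3) = 0 + 3/7 = 3/7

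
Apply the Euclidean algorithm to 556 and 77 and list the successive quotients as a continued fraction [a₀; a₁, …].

[7; 4, 1, 1, 8]

Repeatedly divide and take the remainder:
⌊556/77⌋ = 7, remainder 17
⌊77/17⌋ = 4, remainder 9
⌊17/9⌋ = 1, remainder 8
⌊9/8⌋ = 1, remainder 1
⌊8/1⌋ = 8, remainder 0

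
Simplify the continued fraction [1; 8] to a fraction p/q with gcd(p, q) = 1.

a_0 = 1: 1/1
a_1 = 8: 9/8

9/8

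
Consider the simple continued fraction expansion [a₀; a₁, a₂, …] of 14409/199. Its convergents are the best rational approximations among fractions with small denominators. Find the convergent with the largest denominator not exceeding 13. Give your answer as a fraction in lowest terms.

362/5

a_0 = 72: 72/1  (≤ bound)
a_1 = 2: 145/2  (≤ bound)
a_2 = 2: 362/5  (≤ bound)
a_3 = 5: 1955/27  (> 13, stop)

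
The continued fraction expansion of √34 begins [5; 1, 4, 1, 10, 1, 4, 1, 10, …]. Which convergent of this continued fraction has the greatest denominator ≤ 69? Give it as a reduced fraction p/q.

a_0 = 5: 5/1  (≤ bound)
a_1 = 1: 6/1  (≤ bound)
a_2 = 4: 29/5  (≤ bound)
a_3 = 1: 35/6  (≤ bound)
a_4 = 10: 379/65  (≤ bound)
a_5 = 1: 414/71  (> 69, stop)

379/65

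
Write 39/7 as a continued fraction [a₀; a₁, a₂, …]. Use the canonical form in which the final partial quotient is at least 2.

⌊39/7⌋ = 5, remainder 4
⌊7/4⌋ = 1, remainder 3
⌊4/3⌋ = 1, remainder 1
⌊3/1⌋ = 3, remainder 0

[5; 1, 1, 3]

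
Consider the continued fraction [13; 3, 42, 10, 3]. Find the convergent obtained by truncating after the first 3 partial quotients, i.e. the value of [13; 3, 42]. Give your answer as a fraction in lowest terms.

1693/127

a_0 = 13: 13/1
a_1 = 3: 40/3
a_2 = 42: 1693/127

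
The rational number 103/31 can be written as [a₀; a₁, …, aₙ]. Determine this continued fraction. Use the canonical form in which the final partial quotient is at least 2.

[3; 3, 10]

⌊103/31⌋ = 3, remainder 10
⌊31/10⌋ = 3, remainder 1
⌊10/1⌋ = 10, remainder 0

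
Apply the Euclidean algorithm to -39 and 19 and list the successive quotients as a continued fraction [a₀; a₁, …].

[-3; 1, 18]

Run the Euclidean algorithm, recording each quotient:
-39 ÷ 19 → quotient -3, remainder 18
19 ÷ 18 → quotient 1, remainder 1
18 ÷ 1 → quotient 18, remainder 0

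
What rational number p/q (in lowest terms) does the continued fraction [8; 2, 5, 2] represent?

203/24

a_0 = 8: 8/1
a_1 = 2: 17/2
a_2 = 5: 93/11
a_3 = 2: 203/24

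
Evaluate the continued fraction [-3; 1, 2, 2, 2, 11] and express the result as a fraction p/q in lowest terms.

Use the convergent recurrence hₖ = aₖ·hₖ₋₁ + hₖ₋₂ (and likewise for the denominators kₖ):
a_0 = -3: -3/1
a_1 = 1: -2/1
a_2 = 2: -7/3
a_3 = 2: -16/7
a_4 = 2: -39/17
a_5 = 11: -445/194

-445/194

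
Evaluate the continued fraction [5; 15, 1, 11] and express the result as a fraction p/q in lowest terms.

967/191

Start with 11.
1 + 1/(11/1) = 1 + 1/11 = 12/11
15 + 1/(12/11) = 15 + 11/12 = 191/12
5 + 1/(191/12) = 5 + 12/191 = 967/191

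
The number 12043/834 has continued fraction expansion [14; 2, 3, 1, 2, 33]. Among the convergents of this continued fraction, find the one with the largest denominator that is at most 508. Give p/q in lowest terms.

361/25

a_0 = 14: 14/1  (≤ bound)
a_1 = 2: 29/2  (≤ bound)
a_2 = 3: 101/7  (≤ bound)
a_3 = 1: 130/9  (≤ bound)
a_4 = 2: 361/25  (≤ bound)
a_5 = 33: 12043/834  (> 508, stop)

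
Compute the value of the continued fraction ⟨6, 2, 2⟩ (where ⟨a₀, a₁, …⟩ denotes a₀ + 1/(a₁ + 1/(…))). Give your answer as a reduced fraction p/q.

Build up convergents one term at a time:
a_0 = 6: 6/1
a_1 = 2: 13/2
a_2 = 2: 32/5

32/5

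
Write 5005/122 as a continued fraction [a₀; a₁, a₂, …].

[41; 40, 1, 2]

5005 ÷ 122 → quotient 41, remainder 3
122 ÷ 3 → quotient 40, remainder 2
3 ÷ 2 → quotient 1, remainder 1
2 ÷ 1 → quotient 2, remainder 0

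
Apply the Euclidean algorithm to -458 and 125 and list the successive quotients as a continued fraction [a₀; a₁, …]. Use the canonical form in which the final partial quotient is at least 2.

-458 = -4·125 + 42, so a_0 = -4
125 = 2·42 + 41, so a_1 = 2
42 = 1·41 + 1, so a_2 = 1
41 = 41·1 + 0, so a_3 = 41

[-4; 2, 1, 41]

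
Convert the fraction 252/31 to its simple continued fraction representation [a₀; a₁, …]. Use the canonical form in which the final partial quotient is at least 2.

Repeatedly divide and take the remainder:
252 = 8·31 + 4, so a_0 = 8
31 = 7·4 + 3, so a_1 = 7
4 = 1·3 + 1, so a_2 = 1
3 = 3·1 + 0, so a_3 = 3

[8; 7, 1, 3]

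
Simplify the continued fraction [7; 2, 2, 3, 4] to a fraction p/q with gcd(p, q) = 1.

541/73

Collapse the nested fraction from the inside out:
Start with 4.
3 + 1/(4/1) = 3 + 1/4 = 13/4
2 + 1/(13/4) = 2 + 4/13 = 30/13
2 + 1/(30/13) = 2 + 13/30 = 73/30
7 + 1/(73/30) = 7 + 30/73 = 541/73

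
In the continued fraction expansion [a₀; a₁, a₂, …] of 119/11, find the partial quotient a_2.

119 ÷ 11 → quotient 10, remainder 9
11 ÷ 9 → quotient 1, remainder 2
9 ÷ 2 → quotient 4, remainder 1

4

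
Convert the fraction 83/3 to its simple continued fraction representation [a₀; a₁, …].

[27; 1, 2]

83 ÷ 3 → quotient 27, remainder 2
3 ÷ 2 → quotient 1, remainder 1
2 ÷ 1 → quotient 2, remainder 0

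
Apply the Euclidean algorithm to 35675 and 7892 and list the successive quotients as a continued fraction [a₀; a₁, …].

Run the Euclidean algorithm, recording each quotient:
⌊35675/7892⌋ = 4, remainder 4107
⌊7892/4107⌋ = 1, remainder 3785
⌊4107/3785⌋ = 1, remainder 322
⌊3785/322⌋ = 11, remainder 243
⌊322/243⌋ = 1, remainder 79
⌊243/79⌋ = 3, remainder 6
⌊79/6⌋ = 13, remainder 1
⌊6/1⌋ = 6, remainder 0

[4; 1, 1, 11, 1, 3, 13, 6]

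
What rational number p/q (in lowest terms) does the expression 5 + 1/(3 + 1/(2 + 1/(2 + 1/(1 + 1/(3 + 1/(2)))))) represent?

1069/202

Starting at the tail and folding back:
Start with 2.
3 + 1/(2/1) = 3 + 1/2 = 7/2
1 + 1/(7/2) = 1 + 2/7 = 9/7
2 + 1/(9/7) = 2 + 7/9 = 25/9
2 + 1/(25/9) = 2 + 9/25 = 59/25
3 + 1/(59/25) = 3 + 25/59 = 202/59
5 + 1/(202/59) = 5 + 59/202 = 1069/202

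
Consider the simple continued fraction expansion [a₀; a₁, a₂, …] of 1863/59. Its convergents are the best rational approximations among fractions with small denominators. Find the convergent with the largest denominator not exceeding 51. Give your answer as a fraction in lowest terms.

821/26

List convergents until the denominator exceeds the bound:
a_0 = 31: 31/1  (≤ bound)
a_1 = 1: 32/1  (≤ bound)
a_2 = 1: 63/2  (≤ bound)
a_3 = 2: 158/5  (≤ bound)
a_4 = 1: 221/7  (≤ bound)
a_5 = 3: 821/26  (≤ bound)
a_6 = 2: 1863/59  (> 51, stop)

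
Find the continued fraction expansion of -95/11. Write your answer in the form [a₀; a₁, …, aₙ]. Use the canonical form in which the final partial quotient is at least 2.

[-9; 2, 1, 3]

⌊-95/11⌋ = -9, remainder 4
⌊11/4⌋ = 2, remainder 3
⌊4/3⌋ = 1, remainder 1
⌊3/1⌋ = 3, remainder 0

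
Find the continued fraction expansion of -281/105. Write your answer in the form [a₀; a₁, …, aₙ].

-281 = -3·105 + 34, so a_0 = -3
105 = 3·34 + 3, so a_1 = 3
34 = 11·3 + 1, so a_2 = 11
3 = 3·1 + 0, so a_3 = 3

[-3; 3, 11, 3]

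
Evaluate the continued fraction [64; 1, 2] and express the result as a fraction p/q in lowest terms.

a_0 = 64: 64/1
a_1 = 1: 65/1
a_2 = 2: 194/3

194/3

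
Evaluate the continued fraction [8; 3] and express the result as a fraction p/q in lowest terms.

25/3

Start with 3.
8 + 1/(3/1) = 8 + 1/3 = 25/3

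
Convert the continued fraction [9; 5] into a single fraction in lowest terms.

46/5

Start with 5.
9 + 1/(5/1) = 9 + 1/5 = 46/5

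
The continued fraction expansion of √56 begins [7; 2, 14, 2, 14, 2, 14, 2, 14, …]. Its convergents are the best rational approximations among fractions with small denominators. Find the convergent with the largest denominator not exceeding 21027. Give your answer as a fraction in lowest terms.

13455/1798

List convergents until the denominator exceeds the bound:
a_0 = 7: 7/1  (≤ bound)
a_1 = 2: 15/2  (≤ bound)
a_2 = 14: 217/29  (≤ bound)
a_3 = 2: 449/60  (≤ bound)
a_4 = 14: 6503/869  (≤ bound)
a_5 = 2: 13455/1798  (≤ bound)
a_6 = 14: 194873/26041  (> 21027, stop)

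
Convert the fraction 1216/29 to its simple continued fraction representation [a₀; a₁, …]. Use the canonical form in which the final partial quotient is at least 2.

1216 = 41·29 + 27, so a_0 = 41
29 = 1·27 + 2, so a_1 = 1
27 = 13·2 + 1, so a_2 = 13
2 = 2·1 + 0, so a_3 = 2

[41; 1, 13, 2]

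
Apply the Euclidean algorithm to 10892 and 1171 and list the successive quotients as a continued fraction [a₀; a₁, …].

⌊10892/1171⌋ = 9, remainder 353
⌊1171/353⌋ = 3, remainder 112
⌊353/112⌋ = 3, remainder 17
⌊112/17⌋ = 6, remainder 10
⌊17/10⌋ = 1, remainder 7
⌊10/7⌋ = 1, remainder 3
⌊7/3⌋ = 2, remainder 1
⌊3/1⌋ = 3, remainder 0

[9; 3, 3, 6, 1, 1, 2, 3]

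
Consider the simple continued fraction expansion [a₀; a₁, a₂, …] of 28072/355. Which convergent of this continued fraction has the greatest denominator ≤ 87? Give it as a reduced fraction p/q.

6247/79

a_0 = 79: 79/1  (≤ bound)
a_1 = 13: 1028/13  (≤ bound)
a_2 = 6: 6247/79  (≤ bound)
a_3 = 1: 7275/92  (> 87, stop)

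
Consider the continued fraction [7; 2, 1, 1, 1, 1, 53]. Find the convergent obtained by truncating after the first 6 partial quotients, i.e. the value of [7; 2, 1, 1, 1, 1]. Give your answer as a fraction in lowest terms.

Start with 1.
1 + 1/(1/1) = 1 + 1/1 = 2/1
1 + 1/(2/1) = 1 + 1/2 = 3/2
1 + 1/(3/2) = 1 + 2/3 = 5/3
2 + 1/(5/3) = 2 + 3/5 = 13/5
7 + 1/(13/5) = 7 + 5/13 = 96/13

96/13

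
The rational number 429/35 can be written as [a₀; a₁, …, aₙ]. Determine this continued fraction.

[12; 3, 1, 8]

429 = 12·35 + 9, so a_0 = 12
35 = 3·9 + 8, so a_1 = 3
9 = 1·8 + 1, so a_2 = 1
8 = 8·1 + 0, so a_3 = 8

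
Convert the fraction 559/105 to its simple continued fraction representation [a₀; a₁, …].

Apply division with remainder until the remainder is 0:
559 = 5·105 + 34, so a_0 = 5
105 = 3·34 + 3, so a_1 = 3
34 = 11·3 + 1, so a_2 = 11
3 = 3·1 + 0, so a_3 = 3

[5; 3, 11, 3]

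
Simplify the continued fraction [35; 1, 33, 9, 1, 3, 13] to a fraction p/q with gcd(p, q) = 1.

634199/17631

Build up convergents one term at a time:
a_0 = 35: 35/1
a_1 = 1: 36/1
a_2 = 33: 1223/34
a_3 = 9: 11043/307
a_4 = 1: 12266/341
a_5 = 3: 47841/1330
a_6 = 13: 634199/17631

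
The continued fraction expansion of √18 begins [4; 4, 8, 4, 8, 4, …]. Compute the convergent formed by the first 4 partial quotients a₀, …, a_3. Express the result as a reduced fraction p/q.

577/136

Starting at the tail and folding back:
Start with 4.
8 + 1/(4/1) = 8 + 1/4 = 33/4
4 + 1/(33/4) = 4 + 4/33 = 136/33
4 + 1/(136/33) = 4 + 33/136 = 577/136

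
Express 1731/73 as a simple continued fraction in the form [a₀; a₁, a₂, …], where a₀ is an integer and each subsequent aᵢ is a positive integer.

1731 = 23·73 + 52, so a_0 = 23
73 = 1·52 + 21, so a_1 = 1
52 = 2·21 + 10, so a_2 = 2
21 = 2·10 + 1, so a_3 = 2
10 = 10·1 + 0, so a_4 = 10

[23; 1, 2, 2, 10]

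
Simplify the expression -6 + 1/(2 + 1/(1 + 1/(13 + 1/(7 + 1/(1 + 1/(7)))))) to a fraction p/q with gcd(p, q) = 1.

Starting at the tail and folding back:
Start with 7.
1 + 1/(7/1) = 1 + 1/7 = 8/7
7 + 1/(8/7) = 7 + 7/8 = 63/8
13 + 1/(63/8) = 13 + 8/63 = 827/63
1 + 1/(827/63) = 1 + 63/827 = 890/827
2 + 1/(890/827) = 2 + 827/890 = 2607/890
-6 + 1/(2607/890) = -6 + 890/2607 = -14752/2607

-14752/2607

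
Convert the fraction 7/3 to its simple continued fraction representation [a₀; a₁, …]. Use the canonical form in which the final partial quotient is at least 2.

7 = 2·3 + 1, so a_0 = 2
3 = 3·1 + 0, so a_1 = 3

[2; 3]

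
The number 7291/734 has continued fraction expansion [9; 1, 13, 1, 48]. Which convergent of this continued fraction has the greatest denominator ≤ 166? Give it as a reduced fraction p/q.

a_0 = 9: 9/1  (≤ bound)
a_1 = 1: 10/1  (≤ bound)
a_2 = 13: 139/14  (≤ bound)
a_3 = 1: 149/15  (≤ bound)
a_4 = 48: 7291/734  (> 166, stop)

149/15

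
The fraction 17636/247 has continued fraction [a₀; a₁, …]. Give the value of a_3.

49

⌊17636/247⌋ = 71, remainder 99
⌊247/99⌋ = 2, remainder 49
⌊99/49⌋ = 2, remainder 1
⌊49/1⌋ = 49, remainder 0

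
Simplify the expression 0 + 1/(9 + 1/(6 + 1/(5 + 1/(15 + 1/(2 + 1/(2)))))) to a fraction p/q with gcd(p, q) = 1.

2417/22143

Starting at the tail and folding back:
Start with 2.
2 + 1/(2/1) = 2 + 1/2 = 5/2
15 + 1/(5/2) = 15 + 2/5 = 77/5
5 + 1/(77/5) = 5 + 5/77 = 390/77
6 + 1/(390/77) = 6 + 77/390 = 2417/390
9 + 1/(2417/390) = 9 + 390/2417 = 22143/2417
0 + 1/(22143/2417) = 0 + 2417/22143 = 2417/22143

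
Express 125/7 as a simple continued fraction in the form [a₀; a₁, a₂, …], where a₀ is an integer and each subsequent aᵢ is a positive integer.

Run the Euclidean algorithm, recording each quotient:
125 ÷ 7 → quotient 17, remainder 6
7 ÷ 6 → quotient 1, remainder 1
6 ÷ 1 → quotient 6, remainder 0

[17; 1, 6]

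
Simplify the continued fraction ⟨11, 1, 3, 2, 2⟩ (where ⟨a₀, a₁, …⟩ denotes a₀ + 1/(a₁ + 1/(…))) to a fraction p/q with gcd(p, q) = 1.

Work from the innermost term outward:
Start with 2.
2 + 1/(2/1) = 2 + 1/2 = 5/2
3 + 1/(5/2) = 3 + 2/5 = 17/5
1 + 1/(17/5) = 1 + 5/17 = 22/17
11 + 1/(22/17) = 11 + 17/22 = 259/22

259/22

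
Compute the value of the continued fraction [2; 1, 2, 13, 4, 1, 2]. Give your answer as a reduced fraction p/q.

1522/569

Compute successive convergents:
a_0 = 2: 2/1
a_1 = 1: 3/1
a_2 = 2: 8/3
a_3 = 13: 107/40
a_4 = 4: 436/163
a_5 = 1: 543/203
a_6 = 2: 1522/569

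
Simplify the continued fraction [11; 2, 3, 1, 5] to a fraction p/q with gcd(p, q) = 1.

a_0 = 11: 11/1
a_1 = 2: 23/2
a_2 = 3: 80/7
a_3 = 1: 103/9
a_4 = 5: 595/52

595/52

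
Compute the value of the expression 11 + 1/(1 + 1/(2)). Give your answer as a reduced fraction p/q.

35/3

Work from the innermost term outward:
Start with 2.
1 + 1/(2/1) = 1 + 1/2 = 3/2
11 + 1/(3/2) = 11 + 2/3 = 35/3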